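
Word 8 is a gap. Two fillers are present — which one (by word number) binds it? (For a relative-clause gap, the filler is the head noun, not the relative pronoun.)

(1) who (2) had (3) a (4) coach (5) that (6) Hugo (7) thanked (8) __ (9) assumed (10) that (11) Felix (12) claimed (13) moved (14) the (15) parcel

The marked gap is inside the relative clause, the direct object of "thanked".
Its filler is the head noun "coach" (via "that"), at word 4.
(The other dependency links word 1 to a gap after word 12.)

4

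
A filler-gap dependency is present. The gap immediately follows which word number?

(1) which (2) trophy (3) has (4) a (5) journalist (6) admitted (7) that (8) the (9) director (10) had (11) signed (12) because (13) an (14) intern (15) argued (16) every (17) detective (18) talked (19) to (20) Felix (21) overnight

11

The displaced element is "which trophy" (word 2).
It is linked across 1 clause boundary (that).
It functions as the direct object of "signed", so the gap sits immediately after word 11 ("signed").
Base order: A journalist has admitted that the director had signed which trophy because an intern argued every detective talked to Felix overnight.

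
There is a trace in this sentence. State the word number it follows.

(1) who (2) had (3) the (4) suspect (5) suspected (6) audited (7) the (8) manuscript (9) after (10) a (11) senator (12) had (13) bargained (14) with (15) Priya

5

The displaced element is "who" (word 1).
It is linked across 1 clause boundary (Ø).
It functions as the subject of "audited", so the gap sits immediately after word 5 ("suspected").
Base order: The suspect had suspected that who audited the manuscript after a senator had bargained with Priya.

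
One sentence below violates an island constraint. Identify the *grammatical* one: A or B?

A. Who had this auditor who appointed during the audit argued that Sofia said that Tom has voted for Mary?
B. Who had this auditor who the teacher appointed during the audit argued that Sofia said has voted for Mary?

B

In A, the wh-phrase is extracted from inside a complex-NP island (relative clause) (introduced by "who"), which blocks movement.
In B, the extraction path crosses only that-complement boundaries, which are transparent.
So B is grammatical.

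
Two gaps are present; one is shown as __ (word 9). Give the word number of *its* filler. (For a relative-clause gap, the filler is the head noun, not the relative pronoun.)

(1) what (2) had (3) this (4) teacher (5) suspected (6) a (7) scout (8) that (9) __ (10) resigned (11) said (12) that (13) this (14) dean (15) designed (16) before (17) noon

The marked gap is inside the relative clause, the subject of "resigned".
Its filler is the head noun "scout" (via "that"), at word 7.
(The other dependency links word 1 to a gap after word 15.)

7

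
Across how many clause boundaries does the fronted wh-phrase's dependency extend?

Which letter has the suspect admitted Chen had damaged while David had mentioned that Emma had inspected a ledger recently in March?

1

"which letter" is extracted from the object of "damaged".
Boundaries crossed, outermost first: [Ø] — 1 in total.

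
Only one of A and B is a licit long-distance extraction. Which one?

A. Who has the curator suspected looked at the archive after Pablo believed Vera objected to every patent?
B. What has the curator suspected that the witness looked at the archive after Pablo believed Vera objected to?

In B, the wh-phrase is extracted from inside an adjunct island (introduced by "after"), which blocks movement.
In A, the extraction path crosses only that-complement boundaries, which are transparent.
So A is grammatical.

A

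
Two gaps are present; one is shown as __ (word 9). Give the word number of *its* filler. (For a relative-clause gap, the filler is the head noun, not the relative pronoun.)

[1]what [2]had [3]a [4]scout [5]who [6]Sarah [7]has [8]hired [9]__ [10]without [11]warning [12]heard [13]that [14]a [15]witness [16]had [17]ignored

4

The marked gap is inside the relative clause, the direct object of "hired".
Its filler is the head noun "scout" (via "who"), at word 4.
(The other dependency links word 1 to a gap after word 17.)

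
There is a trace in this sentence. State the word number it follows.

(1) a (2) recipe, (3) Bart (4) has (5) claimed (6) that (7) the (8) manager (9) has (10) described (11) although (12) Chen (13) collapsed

The displaced element is "a recipe" (word 2).
It is linked across 1 clause boundary (that).
It functions as the direct object of "described", so the gap sits immediately after word 10 ("described").
Base order: Bart has claimed that the manager has described a recipe although Chen collapsed.

10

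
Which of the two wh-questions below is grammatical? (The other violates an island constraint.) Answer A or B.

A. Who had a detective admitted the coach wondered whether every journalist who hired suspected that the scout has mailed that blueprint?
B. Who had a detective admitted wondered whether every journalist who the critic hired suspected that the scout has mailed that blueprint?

In A, the wh-phrase is extracted from inside a wh-island (introduced by "whether"), which blocks movement.
In B, the extraction path crosses only that-complement boundaries, which are transparent.
So B is grammatical.

B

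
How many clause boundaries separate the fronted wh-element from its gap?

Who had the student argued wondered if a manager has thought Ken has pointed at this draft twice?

1

"who" is extracted from the subject of "wondered".
Boundaries crossed, outermost first: [Ø] — 1 in total.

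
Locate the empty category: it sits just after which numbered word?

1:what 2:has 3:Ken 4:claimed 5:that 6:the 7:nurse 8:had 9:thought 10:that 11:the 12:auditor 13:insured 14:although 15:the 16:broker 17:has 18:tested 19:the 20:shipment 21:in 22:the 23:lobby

The displaced element is "what" (word 1).
It is linked across 2 clause boundaries (that → that).
It functions as the direct object of "insured", so the gap sits immediately after word 13 ("insured").
Base order: Ken has claimed that the nurse had thought that the auditor insured what although the broker has tested the shipment in the lobby.

13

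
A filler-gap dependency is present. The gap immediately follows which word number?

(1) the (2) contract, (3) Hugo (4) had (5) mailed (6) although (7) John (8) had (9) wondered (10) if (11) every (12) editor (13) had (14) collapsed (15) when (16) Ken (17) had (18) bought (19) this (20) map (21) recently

The displaced element is "the contract" (word 2).
It functions as the direct object of "mailed", so the gap sits immediately after word 5 ("mailed").
Base order: Hugo had mailed the contract although John had wondered if every editor had collapsed when Ken had bought this map recently.

5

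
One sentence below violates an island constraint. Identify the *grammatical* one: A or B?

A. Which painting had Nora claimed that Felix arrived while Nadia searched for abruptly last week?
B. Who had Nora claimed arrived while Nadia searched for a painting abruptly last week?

In A, the wh-phrase is extracted from inside an adjunct island (introduced by "while"), which blocks movement.
In B, the extraction path crosses only that-complement boundaries, which are transparent.
So B is grammatical.

B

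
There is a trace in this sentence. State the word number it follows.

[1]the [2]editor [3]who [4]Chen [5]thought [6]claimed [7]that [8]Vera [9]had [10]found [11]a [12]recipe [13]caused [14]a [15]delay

5

The displaced element is "the editor" (word 2).
It is linked across 1 clause boundary (Ø).
It functions as the subject of "claimed", so the gap sits immediately after word 5 ("thought").
Base order: Chen thought the editor claimed that Vera had found a recipe.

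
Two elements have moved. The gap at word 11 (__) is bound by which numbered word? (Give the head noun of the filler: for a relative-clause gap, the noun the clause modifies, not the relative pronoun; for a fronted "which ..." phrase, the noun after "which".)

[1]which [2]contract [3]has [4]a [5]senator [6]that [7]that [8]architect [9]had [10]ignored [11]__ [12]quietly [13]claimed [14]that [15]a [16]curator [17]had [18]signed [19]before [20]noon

The marked gap is inside the relative clause, the direct object of "ignored".
Its filler is the head noun "senator" (via "that"), at word 5.
(The other dependency links word 2 to a gap after word 18.)

5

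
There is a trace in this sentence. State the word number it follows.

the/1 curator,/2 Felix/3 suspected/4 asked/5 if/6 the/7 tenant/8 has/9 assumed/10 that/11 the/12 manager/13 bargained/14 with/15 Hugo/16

The displaced element is "the curator" (word 2).
It is linked across 1 clause boundary (Ø).
It functions as the subject of "asked", so the gap sits immediately after word 4 ("suspected").
Base order: Felix suspected the curator asked if the tenant has assumed that the manager bargained with Hugo.

4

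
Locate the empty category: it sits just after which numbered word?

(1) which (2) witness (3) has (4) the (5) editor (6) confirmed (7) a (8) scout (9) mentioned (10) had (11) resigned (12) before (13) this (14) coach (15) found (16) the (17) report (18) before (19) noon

9

The displaced element is "which witness" (word 2).
It is linked across 2 clause boundaries (Ø → Ø).
It functions as the subject of "resigned", so the gap sits immediately after word 9 ("mentioned").
Base order: The editor has confirmed a scout mentioned that which witness had resigned before this coach found the report before noon.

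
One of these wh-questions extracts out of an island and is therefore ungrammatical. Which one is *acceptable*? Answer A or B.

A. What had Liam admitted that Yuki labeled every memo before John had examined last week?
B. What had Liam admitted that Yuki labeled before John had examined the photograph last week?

B

In A, the wh-phrase is extracted from inside an adjunct island (introduced by "before"), which blocks movement.
In B, the extraction path crosses only that-complement boundaries, which are transparent.
So B is grammatical.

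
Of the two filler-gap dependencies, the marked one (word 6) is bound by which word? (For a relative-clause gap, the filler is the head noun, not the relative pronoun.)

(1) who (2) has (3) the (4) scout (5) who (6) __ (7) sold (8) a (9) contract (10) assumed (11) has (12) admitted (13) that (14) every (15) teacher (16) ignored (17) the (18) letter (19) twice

4

The marked gap is inside the relative clause, the subject of "sold".
Its filler is the head noun "scout" (via "who"), at word 4.
(The other dependency links word 1 to a gap after word 10.)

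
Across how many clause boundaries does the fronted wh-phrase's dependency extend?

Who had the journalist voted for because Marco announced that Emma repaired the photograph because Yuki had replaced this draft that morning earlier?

"who" originates inside the matrix clause — no clause boundary is crossed.

0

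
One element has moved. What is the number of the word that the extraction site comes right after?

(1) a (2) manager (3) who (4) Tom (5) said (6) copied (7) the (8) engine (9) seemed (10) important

The displaced element is "a manager" (word 2).
It is linked across 1 clause boundary (Ø).
It functions as the subject of "copied", so the gap sits immediately after word 5 ("said").
Base order: Tom said that a manager copied the engine.

5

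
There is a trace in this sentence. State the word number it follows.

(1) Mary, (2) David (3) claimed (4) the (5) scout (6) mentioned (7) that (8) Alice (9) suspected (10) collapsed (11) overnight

The displaced element is "Mary" (word 1).
It is linked across 3 clause boundaries (Ø → that → Ø).
It functions as the subject of "collapsed", so the gap sits immediately after word 9 ("suspected").
Base order: David claimed the scout mentioned that Alice suspected that Mary collapsed overnight.

9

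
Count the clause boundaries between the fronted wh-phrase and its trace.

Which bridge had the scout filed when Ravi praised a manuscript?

"which bridge" originates inside the matrix clause — no clause boundary is crossed.

0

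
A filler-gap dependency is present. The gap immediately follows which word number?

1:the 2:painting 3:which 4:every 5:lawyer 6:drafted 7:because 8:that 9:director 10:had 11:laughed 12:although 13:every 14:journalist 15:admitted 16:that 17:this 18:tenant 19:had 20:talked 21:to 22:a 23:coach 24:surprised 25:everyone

6

The displaced element is "the painting" (word 2).
It functions as the direct object of "drafted", so the gap sits immediately after word 6 ("drafted").
Base order: Every lawyer drafted the painting because that director had laughed although every journalist admitted that this tenant had talked to a coach.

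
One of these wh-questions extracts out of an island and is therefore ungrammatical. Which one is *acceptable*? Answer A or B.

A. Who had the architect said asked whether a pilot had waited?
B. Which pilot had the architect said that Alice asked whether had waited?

In B, the wh-phrase is extracted from inside a wh-island (introduced by "whether"), which blocks movement.
In A, the extraction path crosses only that-complement boundaries, which are transparent.
So A is grammatical.

A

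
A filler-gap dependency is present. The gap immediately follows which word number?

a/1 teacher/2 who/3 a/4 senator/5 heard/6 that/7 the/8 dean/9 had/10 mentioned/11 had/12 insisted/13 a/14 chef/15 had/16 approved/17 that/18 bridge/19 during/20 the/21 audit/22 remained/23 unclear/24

The displaced element is "a teacher" (word 2).
It is linked across 2 clause boundaries (that → Ø).
It functions as the subject of "insisted", so the gap sits immediately after word 11 ("mentioned").
Base order: A senator heard that the dean had mentioned that a teacher had insisted a chef had approved that bridge during the audit.

11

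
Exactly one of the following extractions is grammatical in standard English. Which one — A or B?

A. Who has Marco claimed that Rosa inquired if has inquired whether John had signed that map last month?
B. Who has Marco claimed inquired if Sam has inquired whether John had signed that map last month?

In A, the wh-phrase is extracted from inside a wh-island (introduced by "if"), which blocks movement.
In B, the extraction path crosses only that-complement boundaries, which are transparent.
So B is grammatical.

B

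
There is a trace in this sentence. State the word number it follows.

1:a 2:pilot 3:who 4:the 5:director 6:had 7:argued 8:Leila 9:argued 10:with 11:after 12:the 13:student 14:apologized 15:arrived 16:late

10

The displaced element is "a pilot" (word 2).
It is linked across 1 clause boundary (Ø).
It functions as the object of the preposition "with" of "argued", so the gap sits immediately after word 10 ("with").
Base order: The director had argued Leila argued with a pilot after the student apologized.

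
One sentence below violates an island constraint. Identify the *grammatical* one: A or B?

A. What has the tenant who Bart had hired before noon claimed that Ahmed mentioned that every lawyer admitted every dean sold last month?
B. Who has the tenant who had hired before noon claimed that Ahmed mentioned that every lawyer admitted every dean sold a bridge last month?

A

In B, the wh-phrase is extracted from inside a complex-NP island (relative clause) (introduced by "who"), which blocks movement.
In A, the extraction path crosses only that-complement boundaries, which are transparent.
So A is grammatical.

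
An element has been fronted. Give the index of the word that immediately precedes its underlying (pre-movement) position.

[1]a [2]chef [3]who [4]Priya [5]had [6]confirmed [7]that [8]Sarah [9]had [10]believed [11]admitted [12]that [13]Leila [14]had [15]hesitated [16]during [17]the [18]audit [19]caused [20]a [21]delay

The displaced element is "a chef" (word 2).
It is linked across 2 clause boundaries (that → Ø).
It functions as the subject of "admitted", so the gap sits immediately after word 10 ("believed").
Base order: Priya had confirmed that Sarah had believed a chef admitted that Leila had hesitated during the audit.

10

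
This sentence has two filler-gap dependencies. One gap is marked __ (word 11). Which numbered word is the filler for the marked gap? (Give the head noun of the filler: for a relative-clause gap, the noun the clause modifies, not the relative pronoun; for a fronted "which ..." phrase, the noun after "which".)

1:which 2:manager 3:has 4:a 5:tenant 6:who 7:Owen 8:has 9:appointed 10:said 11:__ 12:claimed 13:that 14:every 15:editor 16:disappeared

2

The marked gap is the subject of "claimed".
Its filler is the fronted wh-phrase "which manager", at word 2.
(The other dependency links word 5 to a gap after word 9.)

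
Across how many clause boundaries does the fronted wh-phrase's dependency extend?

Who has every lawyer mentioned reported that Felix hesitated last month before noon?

1

"who" is extracted from the subject of "reported".
Boundaries crossed, outermost first: [Ø] — 1 in total.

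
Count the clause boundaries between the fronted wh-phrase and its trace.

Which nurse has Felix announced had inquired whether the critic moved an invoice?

1

"which nurse" is extracted from the subject of "inquired".
Boundaries crossed, outermost first: [Ø] — 1 in total.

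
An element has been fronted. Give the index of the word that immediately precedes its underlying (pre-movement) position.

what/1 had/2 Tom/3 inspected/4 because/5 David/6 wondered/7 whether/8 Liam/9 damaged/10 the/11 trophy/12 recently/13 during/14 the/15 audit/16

4

The displaced element is "what" (word 1).
It functions as the direct object of "inspected", so the gap sits immediately after word 4 ("inspected").
Base order: Tom had inspected what because David wondered whether Liam damaged the trophy recently during the audit.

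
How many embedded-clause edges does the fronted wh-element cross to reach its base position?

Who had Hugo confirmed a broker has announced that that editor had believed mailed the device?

"who" is extracted from the subject of "mailed".
Boundaries crossed, outermost first: [Ø], [that], [Ø] — 3 in total.

3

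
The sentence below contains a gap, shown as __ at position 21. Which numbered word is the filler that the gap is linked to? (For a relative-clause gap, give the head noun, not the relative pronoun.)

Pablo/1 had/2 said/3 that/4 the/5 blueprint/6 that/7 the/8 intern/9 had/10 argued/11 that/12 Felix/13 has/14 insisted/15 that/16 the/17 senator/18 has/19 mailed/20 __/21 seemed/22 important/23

The gap at 21 is the object of "mailed", inside a relative clause.
The relative pronoun is "that" (word 7); it is bound by the head noun immediately before it.
Its filler is the head noun "blueprint", at word 6.

6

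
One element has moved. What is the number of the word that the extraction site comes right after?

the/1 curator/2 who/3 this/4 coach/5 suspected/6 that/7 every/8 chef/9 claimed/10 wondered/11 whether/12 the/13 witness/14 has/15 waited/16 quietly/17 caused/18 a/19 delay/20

10

The displaced element is "the curator" (word 2).
It is linked across 2 clause boundaries (that → Ø).
It functions as the subject of "wondered", so the gap sits immediately after word 10 ("claimed").
Base order: This coach suspected that every chef claimed the curator wondered whether the witness has waited quietly.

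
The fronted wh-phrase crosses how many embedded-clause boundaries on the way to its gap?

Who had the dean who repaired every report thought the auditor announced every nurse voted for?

2

"who" is extracted from the PP object of "voted".
Boundaries crossed, outermost first: [Ø], [Ø] — 2 in total.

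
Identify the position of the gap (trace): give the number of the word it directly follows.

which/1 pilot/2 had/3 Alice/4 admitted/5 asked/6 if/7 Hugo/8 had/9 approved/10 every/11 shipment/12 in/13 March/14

The displaced element is "which pilot" (word 2).
It is linked across 1 clause boundary (Ø).
It functions as the subject of "asked", so the gap sits immediately after word 5 ("admitted").
Base order: Alice had admitted which pilot asked if Hugo had approved every shipment in March.

5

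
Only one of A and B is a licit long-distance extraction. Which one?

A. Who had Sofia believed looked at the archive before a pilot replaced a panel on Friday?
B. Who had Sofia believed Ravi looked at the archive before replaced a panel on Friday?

In B, the wh-phrase is extracted from inside an adjunct island (introduced by "before"), which blocks movement.
In A, the extraction path crosses only that-complement boundaries, which are transparent.
So A is grammatical.

A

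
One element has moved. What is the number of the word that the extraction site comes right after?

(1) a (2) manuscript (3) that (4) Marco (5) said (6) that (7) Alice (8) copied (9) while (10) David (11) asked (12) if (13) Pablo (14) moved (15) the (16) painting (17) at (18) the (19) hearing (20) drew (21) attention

8

The displaced element is "a manuscript" (word 2).
It is linked across 1 clause boundary (that).
It functions as the direct object of "copied", so the gap sits immediately after word 8 ("copied").
Base order: Marco said that Alice copied a manuscript while David asked if Pablo moved the painting at the hearing.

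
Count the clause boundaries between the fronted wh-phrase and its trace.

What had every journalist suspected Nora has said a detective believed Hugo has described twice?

"what" is extracted from the object of "described".
Boundaries crossed, outermost first: [Ø], [Ø], [Ø] — 3 in total.

3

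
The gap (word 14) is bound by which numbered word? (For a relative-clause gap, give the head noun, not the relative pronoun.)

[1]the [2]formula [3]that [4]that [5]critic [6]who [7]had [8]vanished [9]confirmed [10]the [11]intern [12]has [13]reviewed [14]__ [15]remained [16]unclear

The gap at 14 is the object of "reviewed", inside a relative clause.
The relative pronoun is "that" (word 3); it is bound by the head noun immediately before it.
Its filler is the head noun "formula", at word 2.

2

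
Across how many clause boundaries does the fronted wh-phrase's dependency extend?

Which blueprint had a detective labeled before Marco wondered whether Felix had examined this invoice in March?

0

"which blueprint" originates inside the matrix clause — no clause boundary is crossed.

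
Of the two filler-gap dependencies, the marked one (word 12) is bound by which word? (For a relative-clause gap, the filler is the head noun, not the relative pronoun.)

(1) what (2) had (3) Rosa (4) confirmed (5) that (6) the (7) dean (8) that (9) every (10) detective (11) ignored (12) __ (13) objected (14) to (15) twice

The marked gap is inside the relative clause, the direct object of "ignored".
Its filler is the head noun "dean" (via "that"), at word 7.
(The other dependency links word 1 to a gap after word 14.)

7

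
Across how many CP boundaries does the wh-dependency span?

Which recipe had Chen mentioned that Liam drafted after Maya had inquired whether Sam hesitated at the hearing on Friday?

"which recipe" is extracted from the object of "drafted".
Boundaries crossed, outermost first: [that] — 1 in total.

1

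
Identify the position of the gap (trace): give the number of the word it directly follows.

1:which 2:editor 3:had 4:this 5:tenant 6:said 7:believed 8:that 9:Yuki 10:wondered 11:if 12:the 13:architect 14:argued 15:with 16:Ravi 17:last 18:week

The displaced element is "which editor" (word 2).
It is linked across 1 clause boundary (Ø).
It functions as the subject of "believed", so the gap sits immediately after word 6 ("said").
Base order: This tenant had said that which editor believed that Yuki wondered if the architect argued with Ravi last week.

6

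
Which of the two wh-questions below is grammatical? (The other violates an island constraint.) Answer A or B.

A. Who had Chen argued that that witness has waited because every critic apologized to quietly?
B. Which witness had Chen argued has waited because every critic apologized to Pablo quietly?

B

In A, the wh-phrase is extracted from inside an adjunct island (introduced by "because"), which blocks movement.
In B, the extraction path crosses only that-complement boundaries, which are transparent.
So B is grammatical.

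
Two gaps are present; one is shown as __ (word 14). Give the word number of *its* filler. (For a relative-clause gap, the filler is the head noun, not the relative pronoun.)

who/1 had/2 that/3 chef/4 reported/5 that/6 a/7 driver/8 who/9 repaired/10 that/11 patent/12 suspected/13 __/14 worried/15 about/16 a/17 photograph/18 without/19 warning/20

The marked gap is the subject of "worried".
Its filler is the fronted wh-phrase "who", at word 1.
(The other dependency links word 8 to a gap after word 9.)

1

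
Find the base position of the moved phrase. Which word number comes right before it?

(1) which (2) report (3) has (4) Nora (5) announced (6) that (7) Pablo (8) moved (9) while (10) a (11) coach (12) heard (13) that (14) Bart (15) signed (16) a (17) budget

8

The displaced element is "which report" (word 2).
It is linked across 1 clause boundary (that).
It functions as the direct object of "moved", so the gap sits immediately after word 8 ("moved").
Base order: Nora has announced that Pablo moved which report while a coach heard that Bart signed a budget.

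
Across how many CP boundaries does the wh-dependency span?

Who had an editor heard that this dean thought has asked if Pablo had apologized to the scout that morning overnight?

2

"who" is extracted from the subject of "asked".
Boundaries crossed, outermost first: [that], [Ø] — 2 in total.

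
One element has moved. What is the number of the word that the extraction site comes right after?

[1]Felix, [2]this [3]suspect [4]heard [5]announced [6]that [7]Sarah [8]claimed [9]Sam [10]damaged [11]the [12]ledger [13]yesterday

The displaced element is "Felix" (word 1).
It is linked across 1 clause boundary (Ø).
It functions as the subject of "announced", so the gap sits immediately after word 4 ("heard").
Base order: This suspect heard Felix announced that Sarah claimed Sam damaged the ledger yesterday.

4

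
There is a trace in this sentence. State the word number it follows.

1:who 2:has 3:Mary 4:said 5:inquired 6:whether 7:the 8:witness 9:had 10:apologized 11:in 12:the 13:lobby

The displaced element is "who" (word 1).
It is linked across 1 clause boundary (Ø).
It functions as the subject of "inquired", so the gap sits immediately after word 4 ("said").
Base order: Mary has said that who inquired whether the witness had apologized in the lobby.

4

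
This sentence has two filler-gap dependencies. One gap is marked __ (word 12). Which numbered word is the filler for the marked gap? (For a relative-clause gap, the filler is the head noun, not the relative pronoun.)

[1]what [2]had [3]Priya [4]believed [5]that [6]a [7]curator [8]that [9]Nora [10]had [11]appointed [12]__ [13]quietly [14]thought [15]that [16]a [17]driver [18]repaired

The marked gap is inside the relative clause, the direct object of "appointed".
Its filler is the head noun "curator" (via "that"), at word 7.
(The other dependency links word 1 to a gap after word 18.)

7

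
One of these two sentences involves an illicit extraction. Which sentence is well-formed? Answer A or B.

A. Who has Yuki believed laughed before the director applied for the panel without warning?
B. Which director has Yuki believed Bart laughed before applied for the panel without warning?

A

In B, the wh-phrase is extracted from inside an adjunct island (introduced by "before"), which blocks movement.
In A, the extraction path crosses only that-complement boundaries, which are transparent.
So A is grammatical.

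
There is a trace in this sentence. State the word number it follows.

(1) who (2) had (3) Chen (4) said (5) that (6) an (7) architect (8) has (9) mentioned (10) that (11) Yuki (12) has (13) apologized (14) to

14

The displaced element is "who" (word 1).
It is linked across 2 clause boundaries (that → that).
It functions as the object of the preposition "to" of "apologized", so the gap sits immediately after word 14 ("to").
Base order: Chen had said that an architect has mentioned that Yuki has apologized to who.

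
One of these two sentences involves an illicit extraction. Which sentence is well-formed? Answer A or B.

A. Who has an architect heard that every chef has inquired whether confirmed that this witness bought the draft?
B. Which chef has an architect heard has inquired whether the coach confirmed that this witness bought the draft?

B

In A, the wh-phrase is extracted from inside a wh-island (introduced by "whether"), which blocks movement.
In B, the extraction path crosses only that-complement boundaries, which are transparent.
So B is grammatical.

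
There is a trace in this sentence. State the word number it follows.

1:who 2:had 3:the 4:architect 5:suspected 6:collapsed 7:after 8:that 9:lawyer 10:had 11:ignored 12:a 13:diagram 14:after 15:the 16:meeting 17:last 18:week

5

The displaced element is "who" (word 1).
It is linked across 1 clause boundary (Ø).
It functions as the subject of "collapsed", so the gap sits immediately after word 5 ("suspected").
Base order: The architect had suspected who collapsed after that lawyer had ignored a diagram after the meeting last week.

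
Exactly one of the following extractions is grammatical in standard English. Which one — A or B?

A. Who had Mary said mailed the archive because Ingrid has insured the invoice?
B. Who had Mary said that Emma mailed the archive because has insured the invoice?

A

In B, the wh-phrase is extracted from inside an adjunct island (introduced by "because"), which blocks movement.
In A, the extraction path crosses only that-complement boundaries, which are transparent.
So A is grammatical.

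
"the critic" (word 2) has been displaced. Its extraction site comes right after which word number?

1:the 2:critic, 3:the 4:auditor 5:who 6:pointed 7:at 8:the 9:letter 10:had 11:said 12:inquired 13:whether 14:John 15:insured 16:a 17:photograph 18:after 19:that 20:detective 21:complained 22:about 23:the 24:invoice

11

The displaced element is "the critic" (word 2).
It is linked across 1 clause boundary (Ø).
It functions as the subject of "inquired", so the gap sits immediately after word 11 ("said").
Base order: The auditor who pointed at the letter had said that the critic inquired whether John insured a photograph after that detective complained about the invoice.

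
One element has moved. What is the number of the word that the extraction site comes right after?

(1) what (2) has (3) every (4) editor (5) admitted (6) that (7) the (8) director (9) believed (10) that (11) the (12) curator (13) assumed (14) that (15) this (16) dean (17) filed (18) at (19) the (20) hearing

17

The displaced element is "what" (word 1).
It is linked across 3 clause boundaries (that → that → that).
It functions as the direct object of "filed", so the gap sits immediately after word 17 ("filed").
Base order: Every editor has admitted that the director believed that the curator assumed that this dean filed what at the hearing.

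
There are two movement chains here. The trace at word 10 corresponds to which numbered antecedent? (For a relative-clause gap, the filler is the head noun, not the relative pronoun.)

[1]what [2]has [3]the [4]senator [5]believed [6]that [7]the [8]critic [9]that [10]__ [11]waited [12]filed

The marked gap is inside the relative clause, the subject of "waited".
Its filler is the head noun "critic" (via "that"), at word 8.
(The other dependency links word 1 to a gap after word 12.)

8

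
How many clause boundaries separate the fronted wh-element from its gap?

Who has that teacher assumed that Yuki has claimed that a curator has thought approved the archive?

3

"who" is extracted from the subject of "approved".
Boundaries crossed, outermost first: [that], [that], [Ø] — 3 in total.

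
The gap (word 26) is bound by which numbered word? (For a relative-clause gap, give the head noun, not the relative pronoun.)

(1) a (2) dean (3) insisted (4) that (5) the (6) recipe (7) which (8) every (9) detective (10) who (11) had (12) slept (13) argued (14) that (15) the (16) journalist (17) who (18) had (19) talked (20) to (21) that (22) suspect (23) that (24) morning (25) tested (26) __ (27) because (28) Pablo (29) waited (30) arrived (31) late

6

The gap at 26 is the object of "tested", inside a relative clause.
The relative pronoun is "which" (word 7); it is bound by the head noun immediately before it.
Its filler is the head noun "recipe", at word 6.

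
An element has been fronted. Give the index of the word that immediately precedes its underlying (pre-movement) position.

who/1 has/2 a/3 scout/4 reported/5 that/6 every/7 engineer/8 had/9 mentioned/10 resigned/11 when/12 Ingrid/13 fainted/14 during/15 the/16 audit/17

The displaced element is "who" (word 1).
It is linked across 2 clause boundaries (that → Ø).
It functions as the subject of "resigned", so the gap sits immediately after word 10 ("mentioned").
Base order: A scout has reported that every engineer had mentioned who resigned when Ingrid fainted during the audit.

10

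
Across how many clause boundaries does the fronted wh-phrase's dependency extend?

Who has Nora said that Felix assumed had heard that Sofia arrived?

"who" is extracted from the subject of "heard".
Boundaries crossed, outermost first: [that], [Ø] — 2 in total.

2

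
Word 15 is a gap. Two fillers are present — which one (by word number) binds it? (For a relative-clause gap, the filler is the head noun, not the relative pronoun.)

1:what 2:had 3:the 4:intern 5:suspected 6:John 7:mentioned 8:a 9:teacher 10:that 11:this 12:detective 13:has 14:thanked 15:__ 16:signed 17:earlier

The marked gap is inside the relative clause, the direct object of "thanked".
Its filler is the head noun "teacher" (via "that"), at word 9.
(The other dependency links word 1 to a gap after word 16.)

9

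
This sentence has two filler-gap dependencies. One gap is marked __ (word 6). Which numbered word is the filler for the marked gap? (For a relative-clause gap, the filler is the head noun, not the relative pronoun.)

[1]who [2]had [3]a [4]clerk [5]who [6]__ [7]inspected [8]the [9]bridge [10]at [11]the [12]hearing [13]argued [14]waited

The marked gap is inside the relative clause, the subject of "inspected".
Its filler is the head noun "clerk" (via "who"), at word 4.
(The other dependency links word 1 to a gap after word 13.)

4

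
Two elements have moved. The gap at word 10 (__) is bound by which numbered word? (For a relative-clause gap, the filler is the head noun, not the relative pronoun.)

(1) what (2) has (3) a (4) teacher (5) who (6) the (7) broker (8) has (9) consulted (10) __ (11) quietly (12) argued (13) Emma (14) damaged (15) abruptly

The marked gap is inside the relative clause, the direct object of "consulted".
Its filler is the head noun "teacher" (via "who"), at word 4.
(The other dependency links word 1 to a gap after word 14.)

4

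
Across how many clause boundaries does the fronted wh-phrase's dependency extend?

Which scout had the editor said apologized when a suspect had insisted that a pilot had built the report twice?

1

"which scout" is extracted from the subject of "apologized".
Boundaries crossed, outermost first: [Ø] — 1 in total.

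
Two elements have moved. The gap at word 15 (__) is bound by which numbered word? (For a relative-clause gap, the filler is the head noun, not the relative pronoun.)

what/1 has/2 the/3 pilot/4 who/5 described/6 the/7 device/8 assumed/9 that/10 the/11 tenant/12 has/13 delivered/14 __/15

1

The marked gap is the direct object of "delivered".
Its filler is the fronted wh-phrase "what", at word 1.
(The other dependency links word 4 to a gap after word 5.)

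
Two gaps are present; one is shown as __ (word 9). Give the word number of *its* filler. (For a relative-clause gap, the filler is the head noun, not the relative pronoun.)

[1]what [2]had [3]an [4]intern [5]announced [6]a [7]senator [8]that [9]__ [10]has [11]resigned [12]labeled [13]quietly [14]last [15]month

The marked gap is inside the relative clause, the subject of "resigned".
Its filler is the head noun "senator" (via "that"), at word 7.
(The other dependency links word 1 to a gap after word 12.)

7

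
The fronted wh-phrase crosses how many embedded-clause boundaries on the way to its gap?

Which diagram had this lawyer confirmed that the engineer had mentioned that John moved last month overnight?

"which diagram" is extracted from the object of "moved".
Boundaries crossed, outermost first: [that], [that] — 2 in total.

2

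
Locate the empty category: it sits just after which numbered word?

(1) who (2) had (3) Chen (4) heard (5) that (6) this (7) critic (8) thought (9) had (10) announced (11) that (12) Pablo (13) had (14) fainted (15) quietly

8

The displaced element is "who" (word 1).
It is linked across 2 clause boundaries (that → Ø).
It functions as the subject of "announced", so the gap sits immediately after word 8 ("thought").
Base order: Chen had heard that this critic thought that who had announced that Pablo had fainted quietly.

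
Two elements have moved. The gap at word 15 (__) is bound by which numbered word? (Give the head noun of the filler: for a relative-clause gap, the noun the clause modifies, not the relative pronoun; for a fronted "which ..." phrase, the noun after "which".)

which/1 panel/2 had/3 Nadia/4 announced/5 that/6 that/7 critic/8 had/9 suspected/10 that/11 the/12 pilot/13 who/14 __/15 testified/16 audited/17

The marked gap is inside the relative clause, the subject of "testified".
Its filler is the head noun "pilot" (via "who"), at word 13.
(The other dependency links word 2 to a gap after word 17.)

13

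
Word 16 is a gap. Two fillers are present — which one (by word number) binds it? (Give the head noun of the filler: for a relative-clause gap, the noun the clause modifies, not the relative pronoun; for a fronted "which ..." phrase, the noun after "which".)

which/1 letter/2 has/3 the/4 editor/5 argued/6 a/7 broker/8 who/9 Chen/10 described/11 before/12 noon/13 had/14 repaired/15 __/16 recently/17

The marked gap is the direct object of "repaired".
Its filler is the fronted wh-phrase "which letter", at word 2.
(The other dependency links word 8 to a gap after word 11.)

2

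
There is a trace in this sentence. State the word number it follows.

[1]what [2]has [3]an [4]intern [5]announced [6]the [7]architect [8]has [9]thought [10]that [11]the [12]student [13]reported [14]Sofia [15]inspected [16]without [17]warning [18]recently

15

The displaced element is "what" (word 1).
It is linked across 3 clause boundaries (Ø → that → Ø).
It functions as the direct object of "inspected", so the gap sits immediately after word 15 ("inspected").
Base order: An intern has announced the architect has thought that the student reported Sofia inspected what without warning recently.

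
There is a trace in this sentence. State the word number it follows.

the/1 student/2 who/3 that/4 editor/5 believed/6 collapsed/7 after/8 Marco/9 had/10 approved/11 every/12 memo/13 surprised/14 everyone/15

6

The displaced element is "the student" (word 2).
It is linked across 1 clause boundary (Ø).
It functions as the subject of "collapsed", so the gap sits immediately after word 6 ("believed").
Base order: That editor believed that the student collapsed after Marco had approved every memo.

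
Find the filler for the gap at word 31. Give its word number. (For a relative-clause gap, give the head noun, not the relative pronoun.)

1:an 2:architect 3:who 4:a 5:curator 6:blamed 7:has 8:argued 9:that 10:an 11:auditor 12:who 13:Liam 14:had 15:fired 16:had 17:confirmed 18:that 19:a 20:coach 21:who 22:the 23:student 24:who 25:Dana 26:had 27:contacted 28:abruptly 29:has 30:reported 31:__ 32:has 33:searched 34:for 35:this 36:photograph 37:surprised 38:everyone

20

The gap at 31 is the subject of "searched", inside a relative clause.
The relative pronoun is "who" (word 21); it is bound by the head noun immediately before it.
Its filler is the head noun "coach", at word 20.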